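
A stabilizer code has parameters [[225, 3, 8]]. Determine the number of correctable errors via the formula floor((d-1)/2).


Code parameters: [[225, 3, 8]], distance d = 8.
Number of correctable errors = floor((d-1)/2)
= floor((8 - 1)/2)
= floor(7/2)
= 3

3


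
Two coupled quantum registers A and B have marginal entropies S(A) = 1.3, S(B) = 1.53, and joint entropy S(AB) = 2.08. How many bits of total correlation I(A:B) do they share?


I(A:B) = S(A) + S(B) - S(AB)
= 1.3 + 1.53 - 2.08
= 0.7500

0.7500


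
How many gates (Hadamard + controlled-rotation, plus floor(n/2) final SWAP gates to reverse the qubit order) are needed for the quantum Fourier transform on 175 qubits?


Hadamard gates: 175
Controlled rotations: n*(n-1)/2 = 175*174/2 = 15225
SWAP gates: floor(n/2) = floor(175/2) = 87
Total = 175 + 15225 + 87
= 15487

15487


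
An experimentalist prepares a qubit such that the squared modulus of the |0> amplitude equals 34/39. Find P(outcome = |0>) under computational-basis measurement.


|alpha|^2 = 34/39 = 0.8718
|beta|^2 = 1 - 34/39 = 5/39 = 0.1282
P(|0>) = |alpha|^2 = 0.8718

0.8718


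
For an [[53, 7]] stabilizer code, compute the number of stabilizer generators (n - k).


For an [[n,k]] stabilizer code:
Number of stabilizer generators = n - k
= 53 - 7
= 46

46


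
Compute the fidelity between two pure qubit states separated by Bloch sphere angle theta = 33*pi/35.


For states separated by angle theta on Bloch sphere:
F = cos^2(theta/2)
theta = 33*pi/35 = 2.9621
theta/2 = 1.4810
cos(theta/2) = 0.0896
F = 0.0080

0.0080


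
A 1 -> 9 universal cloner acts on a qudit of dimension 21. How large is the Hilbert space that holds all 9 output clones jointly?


Output space = H^(tensor 9) where dim(H) = 21
dim = 21^9
= 441 (after 2 factors)
= 9261 (after 3 factors)
= 194481 (after 4 factors)
= 4084101 (after 5 factors)
= 85766121 (after 6 factors)
= 1801088541 (after 7 factors)
= 37822859361 (after 8 factors)
= 794280046581 (after 9 factors)
= 794280046581

794280046581


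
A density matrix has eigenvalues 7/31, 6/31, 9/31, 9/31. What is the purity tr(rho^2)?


tr(rho^2) = sum of eigenvalues squared
= (7/31)^2 + (6/31)^2 + (9/31)^2 + (9/31)^2
= (49 + 36 + 81 + 81) / 961
= 247/961
= 0.2570

0.2570


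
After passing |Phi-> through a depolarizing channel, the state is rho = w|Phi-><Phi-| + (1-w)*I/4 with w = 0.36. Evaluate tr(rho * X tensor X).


|Phi-> = (|00> - |11>)/sqrt(2)
For the pure Bell state, <X_A X_B> = -1 (Bell-state Pauli correlator).
The maximally-mixed part I/4 has tr(I/4 * P tensor P) = 0 for any traceless Pauli P.
So <X_A X_B>_rho = w * (-1) + (1 - w) * 0
= 0.36 * (-1)
= -0.3600

-0.3600


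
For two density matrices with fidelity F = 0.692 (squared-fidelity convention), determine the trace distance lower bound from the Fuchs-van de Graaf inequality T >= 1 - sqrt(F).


Fuchs-van de Graaf (squared-fidelity convention): 1 - sqrt(F) <= T <= sqrt(1 - F).
Lower bound: T >= 1 - sqrt(F)
sqrt(F) = sqrt(0.692) = 0.8319
T >= 1 - 0.8319
T >= 0.1681

0.1681


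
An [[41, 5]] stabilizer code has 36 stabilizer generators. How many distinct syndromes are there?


Each stabilizer generator gives a binary (+1 or -1) measurement outcome.
With 36 independent generators:
Total syndromes = 2^36
= 68719476736

68719476736


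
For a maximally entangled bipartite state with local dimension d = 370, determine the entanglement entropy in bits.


For a maximally entangled state in d x d:
S = log2(d) = log2(370)
= 8.5314

8.5314


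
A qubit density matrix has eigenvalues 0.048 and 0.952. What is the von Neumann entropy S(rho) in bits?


S = -p*log2(p) - (1-p)*log2(1-p)
p = 0.0480, 1-p = 0.9520
= -0.0480 * log2(0.0480) - 0.9520 * log2(0.9520)
= -(-0.2103) - (-0.0676)
= 0.2778

0.2778


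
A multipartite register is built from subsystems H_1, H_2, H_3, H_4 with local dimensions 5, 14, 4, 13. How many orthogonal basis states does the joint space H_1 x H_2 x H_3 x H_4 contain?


dim(H_1 x H_2 x H_3 x H_4) = 5 * 14 * 4 * 13
= 70 * 4 * 13
= 280 * 13
= 3640

3640


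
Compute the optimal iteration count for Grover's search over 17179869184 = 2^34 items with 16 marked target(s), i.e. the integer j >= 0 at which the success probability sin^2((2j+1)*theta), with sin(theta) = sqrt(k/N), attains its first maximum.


After j Grover iterations the success probability is P(j) = sin^2((2j+1)*theta), where sin(theta) = sqrt(k/N).
N = 2^34 = 17179869184, k = 16
sin(theta) = sqrt(k/N) = 3.051757812e-05
theta = arcsin(sqrt(k/N)) = 3.051757813e-05 rad
P(j) reaches its first maximum when (2j+1)*theta is as close as possible to pi/2, i.e. j = round(pi/(4*theta) - 1/2).
pi/(4*theta) - 1/2 = 25735.4270
(For comparison, the common estimate pi/4 * sqrt(N/k) = 25735.9270; the exact maximiser is used here.)
Optimal iterations = 25735

25735


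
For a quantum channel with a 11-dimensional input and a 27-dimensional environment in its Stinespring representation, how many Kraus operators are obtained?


Tracing out the environment in an orthonormal basis {|i>_E} gives Kraus operators K_i = <i|_E U |0>_E.
Number of Kraus operators = dim(H_env) = d_env
= 27

27


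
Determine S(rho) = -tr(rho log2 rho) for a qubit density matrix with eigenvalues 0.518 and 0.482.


S = -p*log2(p) - (1-p)*log2(1-p)
p = 0.5180, 1-p = 0.4820
= -0.5180 * log2(0.5180) - 0.4820 * log2(0.4820)
= -(-0.4916) - (-0.5075)
= 0.9991

0.9991


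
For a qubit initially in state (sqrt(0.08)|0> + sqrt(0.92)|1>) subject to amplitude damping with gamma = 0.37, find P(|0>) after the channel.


For amplitude damping with parameter gamma on state sqrt(a)|0> + sqrt(b)|1>:
alpha^2 = 0.08, beta^2 = 0.92
P(|0>) = alpha^2 + gamma * beta^2
= 0.08 + 0.37 * 0.92
= 0.08 + 0.3404
= 0.4204

0.4204


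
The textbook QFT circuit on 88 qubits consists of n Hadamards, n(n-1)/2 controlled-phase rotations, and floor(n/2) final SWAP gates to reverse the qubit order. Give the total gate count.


Hadamard gates: 88
Controlled rotations: n*(n-1)/2 = 88*87/2 = 3828
SWAP gates: floor(n/2) = floor(88/2) = 44
Total = 88 + 3828 + 44
= 3960

3960


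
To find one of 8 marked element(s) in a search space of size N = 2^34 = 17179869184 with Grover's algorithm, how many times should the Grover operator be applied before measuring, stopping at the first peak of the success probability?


After j Grover iterations the success probability is P(j) = sin^2((2j+1)*theta), where sin(theta) = sqrt(k/N).
N = 2^34 = 17179869184, k = 8
sin(theta) = sqrt(k/N) = 2.157918644e-05
theta = arcsin(sqrt(k/N)) = 2.157918644e-05 rad
P(j) reaches its first maximum when (2j+1)*theta is as close as possible to pi/2, i.e. j = round(pi/(4*theta) - 1/2).
pi/(4*theta) - 1/2 = 36395.5970
(For comparison, the common estimate pi/4 * sqrt(N/k) = 36396.0970; the exact maximiser is used here.)
Optimal iterations = 36396

36396


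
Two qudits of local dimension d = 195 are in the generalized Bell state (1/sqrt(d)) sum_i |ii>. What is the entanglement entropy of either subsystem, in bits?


For a maximally entangled state in d x d:
S = log2(d) = log2(195)
= 7.6073

7.6073


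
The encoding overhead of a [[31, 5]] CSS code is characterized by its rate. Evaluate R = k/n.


Code rate R = k/n
= 5/31
= 0.1613

0.1613


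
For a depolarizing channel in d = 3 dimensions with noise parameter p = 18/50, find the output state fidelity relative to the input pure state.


F = (1-p) + p/d
= (1 - 0.3600) + 0.3600/3
= 0.6400 + 0.1200
= 0.7600

0.7600


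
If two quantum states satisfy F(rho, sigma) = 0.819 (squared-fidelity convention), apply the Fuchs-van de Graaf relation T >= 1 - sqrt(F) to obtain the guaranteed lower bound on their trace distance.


Fuchs-van de Graaf (squared-fidelity convention): 1 - sqrt(F) <= T <= sqrt(1 - F).
Lower bound: T >= 1 - sqrt(F)
sqrt(F) = sqrt(0.819) = 0.9050
T >= 1 - 0.9050
T >= 0.0950

0.0950


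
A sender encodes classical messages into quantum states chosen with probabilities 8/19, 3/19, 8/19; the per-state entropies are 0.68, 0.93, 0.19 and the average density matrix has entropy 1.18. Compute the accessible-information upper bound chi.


chi = S(rho) - sum_i p_i * S(rho_i)
Weighted entropy = 8/19 * 0.68 + 3/19 * 0.93 + 8/19 * 0.19
= 0.5132
chi = 1.18 - 0.5132
= 0.6668

0.6668


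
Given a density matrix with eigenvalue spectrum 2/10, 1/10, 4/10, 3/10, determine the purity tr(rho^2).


tr(rho^2) = sum of eigenvalues squared
= (2/10)^2 + (1/10)^2 + (4/10)^2 + (3/10)^2
= (4 + 1 + 16 + 9) / 100
= 30/100
= 0.3000

0.3000


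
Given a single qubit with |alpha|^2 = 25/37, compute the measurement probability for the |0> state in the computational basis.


|alpha|^2 = 25/37 = 0.6757
|beta|^2 = 1 - 25/37 = 12/37 = 0.3243
P(|0>) = |alpha|^2 = 0.6757

0.6757


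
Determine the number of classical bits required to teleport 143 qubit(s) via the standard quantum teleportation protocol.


Quantum teleportation requires 2 classical bits per qubit teleported.
143 qubit(s) -> 2 * 143 = 286 classical bits

286


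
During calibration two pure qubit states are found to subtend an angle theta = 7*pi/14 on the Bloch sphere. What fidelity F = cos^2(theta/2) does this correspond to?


For states separated by angle theta on Bloch sphere:
F = cos^2(theta/2)
theta = 7*pi/14 = 1.5708
theta/2 = 0.7854
cos(theta/2) = 0.7071
F = 0.5000

0.5000


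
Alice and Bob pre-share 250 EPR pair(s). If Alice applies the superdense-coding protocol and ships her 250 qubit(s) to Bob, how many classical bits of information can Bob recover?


Superdense coding allows 2 classical bits per shared entangled pair.
250 pair(s) -> 2 * 250 = 500 classical bits

500


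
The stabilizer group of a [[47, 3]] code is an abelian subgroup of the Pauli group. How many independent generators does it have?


For an [[n,k]] stabilizer code:
Number of stabilizer generators = n - k
= 47 - 3
= 44

44


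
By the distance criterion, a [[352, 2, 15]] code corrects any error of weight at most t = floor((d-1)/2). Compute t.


Code parameters: [[352, 2, 15]], distance d = 15.
Number of correctable errors = floor((d-1)/2)
= floor((15 - 1)/2)
= floor(14/2)
= 7

7


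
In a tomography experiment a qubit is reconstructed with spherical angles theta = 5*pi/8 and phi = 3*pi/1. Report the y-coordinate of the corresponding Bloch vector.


theta = 1.9635, phi = 9.4248
r_y = sin(theta)*sin(phi) = 0.9239 * 0.0000
r_y = 0.0000

0.0000


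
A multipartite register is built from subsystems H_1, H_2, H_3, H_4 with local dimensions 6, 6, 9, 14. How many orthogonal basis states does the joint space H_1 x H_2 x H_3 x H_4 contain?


dim(H_1 x H_2 x H_3 x H_4) = 6 * 6 * 9 * 14
= 36 * 9 * 14
= 324 * 14
= 4536

4536


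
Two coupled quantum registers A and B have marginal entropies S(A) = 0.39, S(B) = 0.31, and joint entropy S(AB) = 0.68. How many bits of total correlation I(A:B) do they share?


I(A:B) = S(A) + S(B) - S(AB)
= 0.39 + 0.31 - 0.68
= 0.0200

0.0200


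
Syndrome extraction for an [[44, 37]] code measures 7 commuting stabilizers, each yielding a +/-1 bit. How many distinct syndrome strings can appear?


Each stabilizer generator gives a binary (+1 or -1) measurement outcome.
With 7 independent generators:
Total syndromes = 2^7
= 128

128


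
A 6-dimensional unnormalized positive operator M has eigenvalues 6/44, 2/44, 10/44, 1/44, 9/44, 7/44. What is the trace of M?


tr(M) = sum of eigenvalues
= 6/44 + 2/44 + 10/44 + 1/44 + 9/44 + 7/44
= 35/44
= 0.7955

0.7955


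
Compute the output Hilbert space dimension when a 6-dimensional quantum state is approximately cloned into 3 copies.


Output space = H^(tensor 3) where dim(H) = 6
dim = 6^3
= 36 (after 2 factors)
= 216 (after 3 factors)
= 216

216


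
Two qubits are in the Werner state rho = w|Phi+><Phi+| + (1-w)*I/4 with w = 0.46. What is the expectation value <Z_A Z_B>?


|Phi+> = (|00> + |11>)/sqrt(2)
For the pure Bell state, <Z_A Z_B> = +1 (Bell-state Pauli correlator).
The maximally-mixed part I/4 has tr(I/4 * P tensor P) = 0 for any traceless Pauli P.
So <Z_A Z_B>_rho = w * (+1) + (1 - w) * 0
= 0.46 * (+1)
= 0.4600

0.4600


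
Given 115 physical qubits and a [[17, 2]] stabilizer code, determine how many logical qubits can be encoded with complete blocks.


Each code block uses 17 physical qubits for 2 logical qubit(s).
Number of complete blocks = floor(115 / 17) = 6
Logical qubits = 6 * 2
= 12

12


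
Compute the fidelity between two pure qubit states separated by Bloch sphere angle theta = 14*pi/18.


For states separated by angle theta on Bloch sphere:
F = cos^2(theta/2)
theta = 14*pi/18 = 2.4435
theta/2 = 1.2217
cos(theta/2) = 0.3420
F = 0.1170

0.1170


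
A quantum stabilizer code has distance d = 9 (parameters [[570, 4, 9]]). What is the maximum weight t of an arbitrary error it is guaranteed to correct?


Code parameters: [[570, 4, 9]], distance d = 9.
Number of correctable errors = floor((d-1)/2)
= floor((9 - 1)/2)
= floor(8/2)
= 4

4


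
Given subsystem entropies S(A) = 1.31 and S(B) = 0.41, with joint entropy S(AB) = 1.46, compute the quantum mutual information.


I(A:B) = S(A) + S(B) - S(AB)
= 1.31 + 0.41 - 1.46
= 0.2600

0.2600


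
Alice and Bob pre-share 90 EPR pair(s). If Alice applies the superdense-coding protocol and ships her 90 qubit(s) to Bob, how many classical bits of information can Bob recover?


Superdense coding allows 2 classical bits per shared entangled pair.
90 pair(s) -> 2 * 90 = 180 classical bits

180


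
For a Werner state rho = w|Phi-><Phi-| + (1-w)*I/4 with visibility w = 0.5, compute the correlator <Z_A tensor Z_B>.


|Phi-> = (|00> - |11>)/sqrt(2)
For the pure Bell state, <Z_A Z_B> = +1 (Bell-state Pauli correlator).
The maximally-mixed part I/4 has tr(I/4 * P tensor P) = 0 for any traceless Pauli P.
So <Z_A Z_B>_rho = w * (+1) + (1 - w) * 0
= 0.5 * (+1)
= 0.5000

0.5000


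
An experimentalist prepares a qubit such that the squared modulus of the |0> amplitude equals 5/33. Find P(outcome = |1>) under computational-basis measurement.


|alpha|^2 = 5/33 = 0.1515
|beta|^2 = 1 - 5/33 = 28/33 = 0.8485
P(|1>) = |beta|^2 = 0.8485

0.8485


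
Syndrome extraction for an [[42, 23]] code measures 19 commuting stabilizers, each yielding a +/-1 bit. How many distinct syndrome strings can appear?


Each stabilizer generator gives a binary (+1 or -1) measurement outcome.
With 19 independent generators:
Total syndromes = 2^19
= 524288

524288


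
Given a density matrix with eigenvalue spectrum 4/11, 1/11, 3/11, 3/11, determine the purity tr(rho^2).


tr(rho^2) = sum of eigenvalues squared
= (4/11)^2 + (1/11)^2 + (3/11)^2 + (3/11)^2
= (16 + 1 + 9 + 9) / 121
= 35/121
= 0.2893

0.2893


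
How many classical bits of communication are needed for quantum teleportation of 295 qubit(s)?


Quantum teleportation requires 2 classical bits per qubit teleported.
295 qubit(s) -> 2 * 295 = 590 classical bits

590


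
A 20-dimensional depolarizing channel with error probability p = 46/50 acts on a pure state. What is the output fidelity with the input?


F = (1-p) + p/d
= (1 - 0.9200) + 0.9200/20
= 0.0800 + 0.0460
= 0.1260

0.1260


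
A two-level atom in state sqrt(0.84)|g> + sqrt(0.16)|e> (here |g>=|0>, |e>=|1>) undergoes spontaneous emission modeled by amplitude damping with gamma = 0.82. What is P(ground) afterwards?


For amplitude damping with parameter gamma on state sqrt(a)|0> + sqrt(b)|1>:
alpha^2 = 0.84, beta^2 = 0.16
P(|0>) = alpha^2 + gamma * beta^2
= 0.84 + 0.82 * 0.16
= 0.84 + 0.1312
= 0.9712

0.9712


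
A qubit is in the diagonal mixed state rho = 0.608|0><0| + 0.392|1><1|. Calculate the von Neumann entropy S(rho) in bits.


S = -p*log2(p) - (1-p)*log2(1-p)
p = 0.6080, 1-p = 0.3920
= -0.6080 * log2(0.6080) - 0.3920 * log2(0.3920)
= -(-0.4365) - (-0.5296)
= 0.9661

0.9661


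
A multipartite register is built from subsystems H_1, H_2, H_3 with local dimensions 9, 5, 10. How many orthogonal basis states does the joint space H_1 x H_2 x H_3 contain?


dim(H_1 x H_2 x H_3) = 9 * 5 * 10
= 45 * 10
= 450

450


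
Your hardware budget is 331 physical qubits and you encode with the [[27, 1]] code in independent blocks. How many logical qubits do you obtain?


Each code block uses 27 physical qubits for 1 logical qubit(s).
Number of complete blocks = floor(331 / 27) = 12
Logical qubits = 12 * 1
= 12

12


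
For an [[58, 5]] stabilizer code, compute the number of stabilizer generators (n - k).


For an [[n,k]] stabilizer code:
Number of stabilizer generators = n - k
= 58 - 5
= 53

53


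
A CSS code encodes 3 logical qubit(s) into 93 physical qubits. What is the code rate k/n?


Code rate R = k/n
= 3/93
= 0.0323

0.0323


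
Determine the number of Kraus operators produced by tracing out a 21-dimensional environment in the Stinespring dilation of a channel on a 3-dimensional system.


Tracing out the environment in an orthonormal basis {|i>_E} gives Kraus operators K_i = <i|_E U |0>_E.
Number of Kraus operators = dim(H_env) = d_env
= 21

21


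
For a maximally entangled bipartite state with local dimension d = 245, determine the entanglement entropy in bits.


For a maximally entangled state in d x d:
S = log2(d) = log2(245)
= 7.9366

7.9366


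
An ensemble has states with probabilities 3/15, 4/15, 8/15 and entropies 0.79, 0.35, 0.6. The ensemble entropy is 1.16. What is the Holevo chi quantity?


chi = S(rho) - sum_i p_i * S(rho_i)
Weighted entropy = 3/15 * 0.79 + 4/15 * 0.35 + 8/15 * 0.6
= 0.5713
chi = 1.16 - 0.5713
= 0.5887

0.5887


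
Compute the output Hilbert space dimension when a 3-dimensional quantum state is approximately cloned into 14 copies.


Output space = H^(tensor 14) where dim(H) = 3
dim = 3^14
= 9 (after 2 factors)
= 27 (after 3 factors)
= 81 (after 4 factors)
= 243 (after 5 factors)
= 729 (after 6 factors)
= 2187 (after 7 factors)
= 6561 (after 8 factors)
= 19683 (after 9 factors)
= 59049 (after 10 factors)
= 177147 (after 11 factors)
= 531441 (after 12 factors)
= 1594323 (after 13 factors)
= 4782969 (after 14 factors)
= 4782969

4782969


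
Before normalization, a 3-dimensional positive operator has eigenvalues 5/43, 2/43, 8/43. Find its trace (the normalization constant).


tr(M) = sum of eigenvalues
= 5/43 + 2/43 + 8/43
= 15/43
= 0.3488

0.3488


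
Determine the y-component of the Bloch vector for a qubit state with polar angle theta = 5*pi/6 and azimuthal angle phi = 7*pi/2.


theta = 2.6180, phi = 10.9956
r_y = sin(theta)*sin(phi) = 0.5000 * -1.0000
r_y = -0.5000

-0.5000


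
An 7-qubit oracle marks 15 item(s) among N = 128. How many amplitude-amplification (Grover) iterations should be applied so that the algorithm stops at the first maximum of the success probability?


After j Grover iterations the success probability is P(j) = sin^2((2j+1)*theta), where sin(theta) = sqrt(k/N).
N = 2^7 = 128, k = 15
sin(theta) = sqrt(k/N) = 0.3423265984
theta = arcsin(sqrt(k/N)) = 0.3493919925 rad
P(j) reaches its first maximum when (2j+1)*theta is as close as possible to pi/2, i.e. j = round(pi/(4*theta) - 1/2).
pi/(4*theta) - 1/2 = 1.7479
(For comparison, the common estimate pi/4 * sqrt(N/k) = 2.2943; the exact maximiser is used here.)
Optimal iterations = 2

2


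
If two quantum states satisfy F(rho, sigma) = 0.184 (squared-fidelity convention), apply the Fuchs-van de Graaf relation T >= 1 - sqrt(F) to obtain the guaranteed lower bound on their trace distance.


Fuchs-van de Graaf (squared-fidelity convention): 1 - sqrt(F) <= T <= sqrt(1 - F).
Lower bound: T >= 1 - sqrt(F)
sqrt(F) = sqrt(0.184) = 0.4290
T >= 1 - 0.4290
T >= 0.5710

0.5710


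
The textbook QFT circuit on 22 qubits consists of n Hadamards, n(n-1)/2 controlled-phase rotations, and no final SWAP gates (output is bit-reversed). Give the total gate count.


Hadamard gates: 22
Controlled rotations: n*(n-1)/2 = 22*21/2 = 231
SWAP gates: 0 (omitted)
Total = 22 + 231
= 253

253


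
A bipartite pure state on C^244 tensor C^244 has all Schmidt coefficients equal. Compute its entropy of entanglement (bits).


For a maximally entangled state in d x d:
S = log2(d) = log2(244)
= 7.9307

7.9307


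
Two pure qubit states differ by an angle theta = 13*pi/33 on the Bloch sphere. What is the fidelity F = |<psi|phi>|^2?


For states separated by angle theta on Bloch sphere:
F = cos^2(theta/2)
theta = 13*pi/33 = 1.2376
theta/2 = 0.6188
cos(theta/2) = 0.8146
F = 0.6635

0.6635


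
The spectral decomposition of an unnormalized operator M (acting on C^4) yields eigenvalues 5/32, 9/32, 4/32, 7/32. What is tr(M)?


tr(M) = sum of eigenvalues
= 5/32 + 9/32 + 4/32 + 7/32
= 25/32
= 0.7812

0.7812


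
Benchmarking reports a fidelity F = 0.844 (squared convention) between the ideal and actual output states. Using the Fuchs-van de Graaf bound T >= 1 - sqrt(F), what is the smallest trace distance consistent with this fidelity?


Fuchs-van de Graaf (squared-fidelity convention): 1 - sqrt(F) <= T <= sqrt(1 - F).
Lower bound: T >= 1 - sqrt(F)
sqrt(F) = sqrt(0.844) = 0.9187
T >= 1 - 0.9187
T >= 0.0813

0.0813


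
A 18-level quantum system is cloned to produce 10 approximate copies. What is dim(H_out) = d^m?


Output space = H^(tensor 10) where dim(H) = 18
dim = 18^10
= 324 (after 2 factors)
= 5832 (after 3 factors)
= 104976 (after 4 factors)
= 1889568 (after 5 factors)
= 34012224 (after 6 factors)
= 612220032 (after 7 factors)
= 11019960576 (after 8 factors)
= 198359290368 (after 9 factors)
= 3570467226624 (after 10 factors)
= 3570467226624

3570467226624


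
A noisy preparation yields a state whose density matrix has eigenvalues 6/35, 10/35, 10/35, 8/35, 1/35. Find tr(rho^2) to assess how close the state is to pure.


tr(rho^2) = sum of eigenvalues squared
= (6/35)^2 + (10/35)^2 + (10/35)^2 + (8/35)^2 + (1/35)^2
= (36 + 100 + 100 + 64 + 1) / 1225
= 301/1225
= 0.2457

0.2457


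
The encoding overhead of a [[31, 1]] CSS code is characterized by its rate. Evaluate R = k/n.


Code rate R = k/n
= 1/31
= 0.0323

0.0323


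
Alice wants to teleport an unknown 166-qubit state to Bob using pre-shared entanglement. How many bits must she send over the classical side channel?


Quantum teleportation requires 2 classical bits per qubit teleported.
166 qubit(s) -> 2 * 166 = 332 classical bits

332


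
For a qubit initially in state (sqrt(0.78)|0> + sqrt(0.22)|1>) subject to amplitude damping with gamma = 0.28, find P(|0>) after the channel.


For amplitude damping with parameter gamma on state sqrt(a)|0> + sqrt(b)|1>:
alpha^2 = 0.78, beta^2 = 0.22
P(|0>) = alpha^2 + gamma * beta^2
= 0.78 + 0.28 * 0.22
= 0.78 + 0.0616
= 0.8416

0.8416


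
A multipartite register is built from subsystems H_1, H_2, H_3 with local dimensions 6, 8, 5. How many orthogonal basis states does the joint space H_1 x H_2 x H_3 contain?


dim(H_1 x H_2 x H_3) = 6 * 8 * 5
= 48 * 5
= 240

240


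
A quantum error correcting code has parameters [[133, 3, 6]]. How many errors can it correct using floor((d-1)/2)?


Code parameters: [[133, 3, 6]], distance d = 6.
Number of correctable errors = floor((d-1)/2)
= floor((6 - 1)/2)
= floor(5/2)
= 2

2


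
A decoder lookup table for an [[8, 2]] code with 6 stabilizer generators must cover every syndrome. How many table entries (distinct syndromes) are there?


Each stabilizer generator gives a binary (+1 or -1) measurement outcome.
With 6 independent generators:
Total syndromes = 2^6
= 64

64


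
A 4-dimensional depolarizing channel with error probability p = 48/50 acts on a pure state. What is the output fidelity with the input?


F = (1-p) + p/d
= (1 - 0.9600) + 0.9600/4
= 0.0400 + 0.2400
= 0.2800

0.2800


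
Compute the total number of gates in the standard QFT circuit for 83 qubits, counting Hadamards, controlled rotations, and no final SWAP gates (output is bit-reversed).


Hadamard gates: 83
Controlled rotations: n*(n-1)/2 = 83*82/2 = 3403
SWAP gates: 0 (omitted)
Total = 83 + 3403
= 3486

3486


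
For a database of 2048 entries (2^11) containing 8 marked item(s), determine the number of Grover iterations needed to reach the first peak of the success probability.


After j Grover iterations the success probability is P(j) = sin^2((2j+1)*theta), where sin(theta) = sqrt(k/N).
N = 2^11 = 2048, k = 8
sin(theta) = sqrt(k/N) = 0.0625
theta = arcsin(sqrt(k/N)) = 0.0625407618 rad
P(j) reaches its first maximum when (2j+1)*theta is as close as possible to pi/2, i.e. j = round(pi/(4*theta) - 1/2).
pi/(4*theta) - 1/2 = 12.0582
(For comparison, the common estimate pi/4 * sqrt(N/k) = 12.5664; the exact maximiser is used here.)
Optimal iterations = 12

12


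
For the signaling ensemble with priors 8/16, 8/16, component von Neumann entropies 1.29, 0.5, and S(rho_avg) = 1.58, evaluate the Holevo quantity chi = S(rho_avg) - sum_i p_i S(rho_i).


chi = S(rho) - sum_i p_i * S(rho_i)
Weighted entropy = 8/16 * 1.29 + 8/16 * 0.5
= 0.8950
chi = 1.58 - 0.8950
= 0.6850

0.6850


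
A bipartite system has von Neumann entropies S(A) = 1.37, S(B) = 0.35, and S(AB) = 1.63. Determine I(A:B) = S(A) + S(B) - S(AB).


I(A:B) = S(A) + S(B) - S(AB)
= 1.37 + 0.35 - 1.63
= 0.0900

0.0900


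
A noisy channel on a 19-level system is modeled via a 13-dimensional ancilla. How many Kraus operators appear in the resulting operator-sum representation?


Tracing out the environment in an orthonormal basis {|i>_E} gives Kraus operators K_i = <i|_E U |0>_E.
Number of Kraus operators = dim(H_env) = d_env
= 13

13


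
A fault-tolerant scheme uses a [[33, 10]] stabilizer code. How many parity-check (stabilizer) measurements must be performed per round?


For an [[n,k]] stabilizer code:
Number of stabilizer generators = n - k
= 33 - 10
= 23

23


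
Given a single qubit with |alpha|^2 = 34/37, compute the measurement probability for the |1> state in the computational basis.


|alpha|^2 = 34/37 = 0.9189
|beta|^2 = 1 - 34/37 = 3/37 = 0.0811
P(|1>) = |beta|^2 = 0.0811

0.0811


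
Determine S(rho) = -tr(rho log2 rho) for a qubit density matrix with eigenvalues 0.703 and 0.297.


S = -p*log2(p) - (1-p)*log2(1-p)
p = 0.7030, 1-p = 0.2970
= -0.7030 * log2(0.7030) - 0.2970 * log2(0.2970)
= -(-0.3574) - (-0.5202)
= 0.8776

0.8776


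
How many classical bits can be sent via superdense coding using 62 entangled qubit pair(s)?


Superdense coding allows 2 classical bits per shared entangled pair.
62 pair(s) -> 2 * 62 = 124 classical bits

124


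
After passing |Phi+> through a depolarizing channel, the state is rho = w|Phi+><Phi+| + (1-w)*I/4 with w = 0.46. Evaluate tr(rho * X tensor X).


|Phi+> = (|00> + |11>)/sqrt(2)
For the pure Bell state, <X_A X_B> = +1 (Bell-state Pauli correlator).
The maximally-mixed part I/4 has tr(I/4 * P tensor P) = 0 for any traceless Pauli P.
So <X_A X_B>_rho = w * (+1) + (1 - w) * 0
= 0.46 * (+1)
= 0.4600

0.4600


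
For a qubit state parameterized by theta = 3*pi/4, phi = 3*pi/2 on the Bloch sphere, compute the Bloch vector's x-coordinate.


theta = 2.3562, phi = 4.7124
r_x = sin(theta)*cos(phi) = 0.7071 * 0.0000
r_x = 0.0000

0.0000


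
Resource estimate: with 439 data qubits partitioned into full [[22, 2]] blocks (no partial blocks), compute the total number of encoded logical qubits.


Each code block uses 22 physical qubits for 2 logical qubit(s).
Number of complete blocks = floor(439 / 22) = 19
Logical qubits = 19 * 2
= 38

38


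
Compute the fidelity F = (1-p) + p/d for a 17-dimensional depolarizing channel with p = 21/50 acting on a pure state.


F = (1-p) + p/d
= (1 - 0.4200) + 0.4200/17
= 0.5800 + 0.0247
= 0.6047

0.6047


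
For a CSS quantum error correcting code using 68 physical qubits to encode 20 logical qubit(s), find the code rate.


Code rate R = k/n
= 20/68
= 0.2941

0.2941


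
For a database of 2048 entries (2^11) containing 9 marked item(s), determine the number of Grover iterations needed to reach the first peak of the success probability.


After j Grover iterations the success probability is P(j) = sin^2((2j+1)*theta), where sin(theta) = sqrt(k/N).
N = 2^11 = 2048, k = 9
sin(theta) = sqrt(k/N) = 0.06629126074
theta = arcsin(sqrt(k/N)) = 0.06633991017 rad
P(j) reaches its first maximum when (2j+1)*theta is as close as possible to pi/2, i.e. j = round(pi/(4*theta) - 1/2).
pi/(4*theta) - 1/2 = 11.3390
(For comparison, the common estimate pi/4 * sqrt(N/k) = 11.8477; the exact maximiser is used here.)
Optimal iterations = 11

11


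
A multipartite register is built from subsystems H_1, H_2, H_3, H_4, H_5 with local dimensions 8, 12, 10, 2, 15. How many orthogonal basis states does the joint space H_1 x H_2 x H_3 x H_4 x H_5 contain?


dim(H_1 x H_2 x H_3 x H_4 x H_5) = 8 * 12 * 10 * 2 * 15
= 96 * 10 * 2 * 15
= 960 * 2 * 15
= 1920 * 15
= 28800

28800


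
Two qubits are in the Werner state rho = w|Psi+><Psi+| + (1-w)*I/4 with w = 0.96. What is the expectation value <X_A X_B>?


|Psi+> = (|01> + |10>)/sqrt(2)
For the pure Bell state, <X_A X_B> = +1 (Bell-state Pauli correlator).
The maximally-mixed part I/4 has tr(I/4 * P tensor P) = 0 for any traceless Pauli P.
So <X_A X_B>_rho = w * (+1) + (1 - w) * 0
= 0.96 * (+1)
= 0.9600

0.9600


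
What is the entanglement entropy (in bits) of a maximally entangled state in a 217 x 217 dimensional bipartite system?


For a maximally entangled state in d x d:
S = log2(d) = log2(217)
= 7.7616

7.7616


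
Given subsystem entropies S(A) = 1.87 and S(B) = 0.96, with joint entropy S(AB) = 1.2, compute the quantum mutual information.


I(A:B) = S(A) + S(B) - S(AB)
= 1.87 + 0.96 - 1.2
= 1.6300

1.6300


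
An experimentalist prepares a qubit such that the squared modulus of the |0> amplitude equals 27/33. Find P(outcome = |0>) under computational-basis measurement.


|alpha|^2 = 27/33 = 0.8182
|beta|^2 = 1 - 27/33 = 6/33 = 0.1818
P(|0>) = |alpha|^2 = 0.8182

0.8182


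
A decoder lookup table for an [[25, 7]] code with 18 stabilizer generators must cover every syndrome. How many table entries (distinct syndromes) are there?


Each stabilizer generator gives a binary (+1 or -1) measurement outcome.
With 18 independent generators:
Total syndromes = 2^18
= 262144

262144


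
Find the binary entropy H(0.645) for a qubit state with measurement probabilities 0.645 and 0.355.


S = -p*log2(p) - (1-p)*log2(1-p)
p = 0.6450, 1-p = 0.3550
= -0.6450 * log2(0.6450) - 0.3550 * log2(0.3550)
= -(-0.4080) - (-0.5304)
= 0.9385

0.9385


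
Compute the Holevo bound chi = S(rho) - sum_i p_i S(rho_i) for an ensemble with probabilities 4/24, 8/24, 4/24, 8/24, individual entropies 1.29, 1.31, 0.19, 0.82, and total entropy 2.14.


chi = S(rho) - sum_i p_i * S(rho_i)
Weighted entropy = 4/24 * 1.29 + 8/24 * 1.31 + 4/24 * 0.19 + 8/24 * 0.82
= 0.9567
chi = 2.14 - 0.9567
= 1.1833

1.1833


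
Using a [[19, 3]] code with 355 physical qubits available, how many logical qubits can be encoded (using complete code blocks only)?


Each code block uses 19 physical qubits for 3 logical qubit(s).
Number of complete blocks = floor(355 / 19) = 18
Logical qubits = 18 * 3
= 54

54


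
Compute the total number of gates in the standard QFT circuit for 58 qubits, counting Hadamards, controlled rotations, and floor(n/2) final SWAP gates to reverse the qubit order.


Hadamard gates: 58
Controlled rotations: n*(n-1)/2 = 58*57/2 = 1653
SWAP gates: floor(n/2) = floor(58/2) = 29
Total = 58 + 1653 + 29
= 1740

1740


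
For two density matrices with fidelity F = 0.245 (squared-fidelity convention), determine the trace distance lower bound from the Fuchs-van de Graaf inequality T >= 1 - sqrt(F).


Fuchs-van de Graaf (squared-fidelity convention): 1 - sqrt(F) <= T <= sqrt(1 - F).
Lower bound: T >= 1 - sqrt(F)
sqrt(F) = sqrt(0.245) = 0.4950
T >= 1 - 0.4950
T >= 0.5050

0.5050


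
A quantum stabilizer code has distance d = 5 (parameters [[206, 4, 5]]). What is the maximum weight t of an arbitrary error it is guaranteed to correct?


Code parameters: [[206, 4, 5]], distance d = 5.
Number of correctable errors = floor((d-1)/2)
= floor((5 - 1)/2)
= floor(4/2)
= 2

2


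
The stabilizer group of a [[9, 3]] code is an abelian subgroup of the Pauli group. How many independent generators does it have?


For an [[n,k]] stabilizer code:
Number of stabilizer generators = n - k
= 9 - 3
= 6

6


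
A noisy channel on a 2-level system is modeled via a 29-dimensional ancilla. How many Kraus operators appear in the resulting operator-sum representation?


Tracing out the environment in an orthonormal basis {|i>_E} gives Kraus operators K_i = <i|_E U |0>_E.
Number of Kraus operators = dim(H_env) = d_env
= 29

29


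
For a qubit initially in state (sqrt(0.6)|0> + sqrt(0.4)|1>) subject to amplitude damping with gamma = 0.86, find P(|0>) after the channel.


For amplitude damping with parameter gamma on state sqrt(a)|0> + sqrt(b)|1>:
alpha^2 = 0.6, beta^2 = 0.4
P(|0>) = alpha^2 + gamma * beta^2
= 0.6 + 0.86 * 0.4
= 0.6 + 0.3440
= 0.9440

0.9440


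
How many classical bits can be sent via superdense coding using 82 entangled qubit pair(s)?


Superdense coding allows 2 classical bits per shared entangled pair.
82 pair(s) -> 2 * 82 = 164 classical bits

164


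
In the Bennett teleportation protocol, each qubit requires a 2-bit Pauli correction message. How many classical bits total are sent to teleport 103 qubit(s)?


Quantum teleportation requires 2 classical bits per qubit teleported.
103 qubit(s) -> 2 * 103 = 206 classical bits

206


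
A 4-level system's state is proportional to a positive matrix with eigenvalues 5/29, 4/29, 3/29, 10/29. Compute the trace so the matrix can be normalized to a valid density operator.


tr(M) = sum of eigenvalues
= 5/29 + 4/29 + 3/29 + 10/29
= 22/29
= 0.7586

0.7586


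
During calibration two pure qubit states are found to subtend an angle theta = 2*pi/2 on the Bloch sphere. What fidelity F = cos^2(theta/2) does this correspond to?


For states separated by angle theta on Bloch sphere:
F = cos^2(theta/2)
theta = 2*pi/2 = 3.1416
theta/2 = 1.5708
cos(theta/2) = 0.0000
F = 0.0000

0.0000


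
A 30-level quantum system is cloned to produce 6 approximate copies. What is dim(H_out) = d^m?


Output space = H^(tensor 6) where dim(H) = 30
dim = 30^6
= 900 (after 2 factors)
= 27000 (after 3 factors)
= 810000 (after 4 factors)
= 24300000 (after 5 factors)
= 729000000 (after 6 factors)
= 729000000

729000000


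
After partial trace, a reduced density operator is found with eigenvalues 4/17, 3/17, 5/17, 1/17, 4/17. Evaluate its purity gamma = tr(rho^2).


tr(rho^2) = sum of eigenvalues squared
= (4/17)^2 + (3/17)^2 + (5/17)^2 + (1/17)^2 + (4/17)^2
= (16 + 9 + 25 + 1 + 16) / 289
= 67/289
= 0.2318

0.2318


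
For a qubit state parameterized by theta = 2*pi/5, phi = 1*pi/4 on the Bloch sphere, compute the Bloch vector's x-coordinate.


theta = 1.2566, phi = 0.7854
r_x = sin(theta)*cos(phi) = 0.9511 * 0.7071
r_x = 0.6725

0.6725


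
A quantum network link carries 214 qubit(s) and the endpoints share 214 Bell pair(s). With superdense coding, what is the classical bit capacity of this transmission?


Superdense coding allows 2 classical bits per shared entangled pair.
214 pair(s) -> 2 * 214 = 428 classical bits

428


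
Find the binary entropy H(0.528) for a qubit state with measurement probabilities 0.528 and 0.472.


S = -p*log2(p) - (1-p)*log2(1-p)
p = 0.5280, 1-p = 0.4720
= -0.5280 * log2(0.5280) - 0.4720 * log2(0.4720)
= -(-0.4865) - (-0.5112)
= 0.9977

0.9977


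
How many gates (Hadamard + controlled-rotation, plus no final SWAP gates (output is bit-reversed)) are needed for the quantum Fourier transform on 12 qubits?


Hadamard gates: 12
Controlled rotations: n*(n-1)/2 = 12*11/2 = 66
SWAP gates: 0 (omitted)
Total = 12 + 66
= 78

78


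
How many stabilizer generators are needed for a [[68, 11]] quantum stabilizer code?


For an [[n,k]] stabilizer code:
Number of stabilizer generators = n - k
= 68 - 11
= 57

57


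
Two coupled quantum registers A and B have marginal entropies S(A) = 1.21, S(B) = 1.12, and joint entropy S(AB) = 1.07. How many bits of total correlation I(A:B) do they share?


I(A:B) = S(A) + S(B) - S(AB)
= 1.21 + 1.12 - 1.07
= 1.2600

1.2600


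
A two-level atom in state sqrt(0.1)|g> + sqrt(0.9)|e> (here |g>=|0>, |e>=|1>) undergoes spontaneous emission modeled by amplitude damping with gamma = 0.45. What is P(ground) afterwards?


For amplitude damping with parameter gamma on state sqrt(a)|0> + sqrt(b)|1>:
alpha^2 = 0.1, beta^2 = 0.9
P(|0>) = alpha^2 + gamma * beta^2
= 0.1 + 0.45 * 0.9
= 0.1 + 0.4050
= 0.5050

0.5050


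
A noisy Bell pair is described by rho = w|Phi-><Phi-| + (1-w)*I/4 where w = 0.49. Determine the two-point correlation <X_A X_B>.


|Phi-> = (|00> - |11>)/sqrt(2)
For the pure Bell state, <X_A X_B> = -1 (Bell-state Pauli correlator).
The maximally-mixed part I/4 has tr(I/4 * P tensor P) = 0 for any traceless Pauli P.
So <X_A X_B>_rho = w * (-1) + (1 - w) * 0
= 0.49 * (-1)
= -0.4900

-0.4900


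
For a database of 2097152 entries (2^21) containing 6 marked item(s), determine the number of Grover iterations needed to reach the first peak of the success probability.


After j Grover iterations the success probability is P(j) = sin^2((2j+1)*theta), where sin(theta) = sqrt(k/N).
N = 2^21 = 2097152, k = 6
sin(theta) = sqrt(k/N) = 0.001691455867
theta = arcsin(sqrt(k/N)) = 0.001691456673 rad
P(j) reaches its first maximum when (2j+1)*theta is as close as possible to pi/2, i.e. j = round(pi/(4*theta) - 1/2).
pi/(4*theta) - 1/2 = 463.8324
(For comparison, the common estimate pi/4 * sqrt(N/k) = 464.3326; the exact maximiser is used here.)
Optimal iterations = 464

464


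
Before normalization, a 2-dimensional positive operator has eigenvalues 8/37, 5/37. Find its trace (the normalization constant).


tr(M) = sum of eigenvalues
= 8/37 + 5/37
= 13/37
= 0.3514

0.3514


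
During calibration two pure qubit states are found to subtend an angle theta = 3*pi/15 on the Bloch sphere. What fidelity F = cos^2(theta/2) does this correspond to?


For states separated by angle theta on Bloch sphere:
F = cos^2(theta/2)
theta = 3*pi/15 = 0.6283
theta/2 = 0.3142
cos(theta/2) = 0.9511
F = 0.9045

0.9045


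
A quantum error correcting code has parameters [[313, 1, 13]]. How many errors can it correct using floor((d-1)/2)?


Code parameters: [[313, 1, 13]], distance d = 13.
Number of correctable errors = floor((d-1)/2)
= floor((13 - 1)/2)
= floor(12/2)
= 6

6


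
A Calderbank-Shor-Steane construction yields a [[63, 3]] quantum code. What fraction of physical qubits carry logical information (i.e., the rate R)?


Code rate R = k/n
= 3/63
= 0.0476

0.0476


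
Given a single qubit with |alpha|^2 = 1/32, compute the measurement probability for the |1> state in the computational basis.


|alpha|^2 = 1/32 = 0.0312
|beta|^2 = 1 - 1/32 = 31/32 = 0.9688
P(|1>) = |beta|^2 = 0.9688

0.9688


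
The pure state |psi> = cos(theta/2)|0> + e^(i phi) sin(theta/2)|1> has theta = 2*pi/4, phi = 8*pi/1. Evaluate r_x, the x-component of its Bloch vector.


theta = 1.5708, phi = 25.1327
r_x = sin(theta)*cos(phi) = 1.0000 * 1.0000
r_x = 1.0000

1.0000


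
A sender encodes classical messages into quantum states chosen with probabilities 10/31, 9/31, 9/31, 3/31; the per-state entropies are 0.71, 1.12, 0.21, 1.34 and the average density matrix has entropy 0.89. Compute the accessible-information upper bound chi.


chi = S(rho) - sum_i p_i * S(rho_i)
Weighted entropy = 10/31 * 0.71 + 9/31 * 1.12 + 9/31 * 0.21 + 3/31 * 1.34
= 0.7448
chi = 0.89 - 0.7448
= 0.1452

0.1452


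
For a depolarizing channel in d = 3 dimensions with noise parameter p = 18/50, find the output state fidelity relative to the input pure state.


F = (1-p) + p/d
= (1 - 0.3600) + 0.3600/3
= 0.6400 + 0.1200
= 0.7600

0.7600
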